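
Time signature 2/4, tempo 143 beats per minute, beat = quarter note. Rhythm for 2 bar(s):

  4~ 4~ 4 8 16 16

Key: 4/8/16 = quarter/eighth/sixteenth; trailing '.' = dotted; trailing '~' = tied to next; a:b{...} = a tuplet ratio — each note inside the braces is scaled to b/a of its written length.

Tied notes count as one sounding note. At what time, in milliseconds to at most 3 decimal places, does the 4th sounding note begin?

1. 0.0ms @ 0 + 1258.741ms (3)
2. 1258.741ms @ 3 + 209.79ms (1/2)
3. 1468.531ms @ 7/2 + 104.895ms (1/4)
4. 1573.427ms @ 15/4 + 104.895ms (1/4)

note 4 onset = 15/4b = 1573.427ms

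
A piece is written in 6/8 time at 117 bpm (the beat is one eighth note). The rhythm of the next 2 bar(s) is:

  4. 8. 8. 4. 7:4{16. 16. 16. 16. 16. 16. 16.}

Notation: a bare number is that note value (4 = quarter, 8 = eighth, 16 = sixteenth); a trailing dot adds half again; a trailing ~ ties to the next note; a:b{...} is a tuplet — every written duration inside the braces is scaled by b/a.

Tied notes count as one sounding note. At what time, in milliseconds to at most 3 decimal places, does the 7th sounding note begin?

1. 0.0ms @ 0 + 1538.462ms (3)
2. 1538.462ms @ 3 + 769.231ms (3/2)
3. 2307.692ms @ 9/2 + 769.231ms (3/2)
4. 3076.923ms @ 6 + 1538.462ms (3)
5. 4615.385ms @ 9 + 219.78ms (3/7)
6. 4835.165ms @ 66/7 + 219.78ms (3/7)
7. 5054.945ms @ 69/7 + 219.78ms (3/7)
8. 5274.725ms @ 72/7 + 219.78ms (3/7)
9. 5494.505ms @ 75/7 + 219.78ms (3/7)
10. 5714.286ms @ 78/7 + 219.78ms (3/7)
11. 5934.066ms @ 81/7 + 219.78ms (3/7)

note 7 onset = 69/7b = 5054.945ms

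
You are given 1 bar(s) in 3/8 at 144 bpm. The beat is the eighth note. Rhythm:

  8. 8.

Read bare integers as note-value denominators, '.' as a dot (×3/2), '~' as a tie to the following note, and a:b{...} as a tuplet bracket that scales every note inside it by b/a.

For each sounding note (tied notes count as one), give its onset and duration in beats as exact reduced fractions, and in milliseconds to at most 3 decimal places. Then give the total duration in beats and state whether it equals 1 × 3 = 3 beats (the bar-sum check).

1) 0.0ms=0b +625.0ms=3/2b
2) 625.0ms=3/2b +625.0ms=3/2b
Σ=3b of 3 (144bpm 3/8) — PASS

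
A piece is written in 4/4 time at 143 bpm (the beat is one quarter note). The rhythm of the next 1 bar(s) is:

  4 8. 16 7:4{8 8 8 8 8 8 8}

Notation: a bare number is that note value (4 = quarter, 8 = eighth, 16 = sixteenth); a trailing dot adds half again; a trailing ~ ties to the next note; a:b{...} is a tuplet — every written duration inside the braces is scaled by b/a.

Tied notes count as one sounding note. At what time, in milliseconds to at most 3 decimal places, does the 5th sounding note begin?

1. 0.0ms @ 0 + 419.58ms (1)
2. 419.58ms @ 1 + 314.685ms (3/4)
3. 734.266ms @ 7/4 + 104.895ms (1/4)
4. 839.161ms @ 2 + 119.88ms (2/7)
5. 959.041ms @ 16/7 + 119.88ms (2/7)
6. 1078.921ms @ 18/7 + 119.88ms (2/7)
7. 1198.801ms @ 20/7 + 119.88ms (2/7)
8. 1318.681ms @ 22/7 + 119.88ms (2/7)
9. 1438.561ms @ 24/7 + 119.88ms (2/7)
10. 1558.442ms @ 26/7 + 119.88ms (2/7)

note 5 onset = 16/7b = 959.041ms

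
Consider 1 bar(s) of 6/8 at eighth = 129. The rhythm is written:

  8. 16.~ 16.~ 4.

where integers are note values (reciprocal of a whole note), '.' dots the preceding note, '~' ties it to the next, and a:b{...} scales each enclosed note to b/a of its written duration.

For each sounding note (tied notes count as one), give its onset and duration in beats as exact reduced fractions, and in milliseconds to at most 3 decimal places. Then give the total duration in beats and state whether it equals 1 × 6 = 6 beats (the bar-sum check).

1) 0.0ms=0b +697.674ms=3/2b
2) 697.674ms=3/2b +2093.023ms=9/2b
Σ=6b of 6 (129bpm 6/8) — PASS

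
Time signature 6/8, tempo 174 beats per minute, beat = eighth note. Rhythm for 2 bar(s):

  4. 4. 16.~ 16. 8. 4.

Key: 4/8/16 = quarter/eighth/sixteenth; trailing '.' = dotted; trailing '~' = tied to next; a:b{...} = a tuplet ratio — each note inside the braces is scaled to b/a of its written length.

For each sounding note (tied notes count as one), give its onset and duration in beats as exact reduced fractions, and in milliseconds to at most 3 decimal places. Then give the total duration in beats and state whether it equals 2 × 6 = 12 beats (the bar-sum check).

1) 0.0ms=0b +1034.483ms=3b
2) 1034.483ms=3b +1034.483ms=3b
3) 2068.966ms=6b +517.241ms=3/2b
4) 2586.207ms=15/2b +517.241ms=3/2b
5) 3103.448ms=9b +1034.483ms=3b
Σ=12b of 12 (174bpm 6/8) — PASS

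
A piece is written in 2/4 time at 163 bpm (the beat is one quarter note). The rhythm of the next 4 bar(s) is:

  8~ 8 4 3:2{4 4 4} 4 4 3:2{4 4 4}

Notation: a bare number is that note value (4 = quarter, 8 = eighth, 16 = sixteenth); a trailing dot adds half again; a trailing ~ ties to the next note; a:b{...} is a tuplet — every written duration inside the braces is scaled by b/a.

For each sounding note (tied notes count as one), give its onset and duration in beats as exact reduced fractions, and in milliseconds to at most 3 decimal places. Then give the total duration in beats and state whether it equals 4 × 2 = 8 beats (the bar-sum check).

1) 0.0ms=0b +368.098ms=1b
2) 368.098ms=1b +368.098ms=1b
3) 736.196ms=2b +245.399ms=2/3b
4) 981.595ms=8/3b +245.399ms=2/3b
5) 1226.994ms=10/3b +245.399ms=2/3b
6) 1472.393ms=4b +368.098ms=1b
7) 1840.491ms=5b +368.098ms=1b
8) 2208.589ms=6b +245.399ms=2/3b
9) 2453.988ms=20/3b +245.399ms=2/3b
10) 2699.387ms=22/3b +245.399ms=2/3b
Σ=8b of 8 (163bpm 2/4) — PASS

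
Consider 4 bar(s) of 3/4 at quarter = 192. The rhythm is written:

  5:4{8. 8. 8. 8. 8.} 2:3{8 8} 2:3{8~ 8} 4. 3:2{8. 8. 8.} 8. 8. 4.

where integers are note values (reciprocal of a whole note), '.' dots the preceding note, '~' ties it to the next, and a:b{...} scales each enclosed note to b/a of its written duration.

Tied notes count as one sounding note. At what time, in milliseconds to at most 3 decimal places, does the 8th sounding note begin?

note 8 onset = 9/2b = 1406.25ms

1. 0.0ms @ 0 + 187.5ms (3/5)
2. 187.5ms @ 3/5 + 187.5ms (3/5)
3. 375.0ms @ 6/5 + 187.5ms (3/5)
4. 562.5ms @ 9/5 + 187.5ms (3/5)
5. 750.0ms @ 12/5 + 187.5ms (3/5)
6. 937.5ms @ 3 + 234.375ms (3/4)
7. 1171.875ms @ 15/4 + 234.375ms (3/4)
8. 1406.25ms @ 9/2 + 468.75ms (3/2)
9. 1875.0ms @ 6 + 468.75ms (3/2)
10. 2343.75ms @ 15/2 + 156.25ms (1/2)
11. 2500.0ms @ 8 + 156.25ms (1/2)
12. 2656.25ms @ 17/2 + 156.25ms (1/2)
13. 2812.5ms @ 9 + 234.375ms (3/4)
14. 3046.875ms @ 39/4 + 234.375ms (3/4)
15. 3281.25ms @ 21/2 + 468.75ms (3/2)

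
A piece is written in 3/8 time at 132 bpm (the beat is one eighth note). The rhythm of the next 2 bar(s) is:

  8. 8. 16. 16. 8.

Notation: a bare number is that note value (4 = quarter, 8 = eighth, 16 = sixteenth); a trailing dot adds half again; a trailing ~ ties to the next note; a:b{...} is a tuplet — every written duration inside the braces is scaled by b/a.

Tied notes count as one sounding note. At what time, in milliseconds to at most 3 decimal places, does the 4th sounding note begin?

1. 0.0ms @ 0 + 681.818ms (3/2)
2. 681.818ms @ 3/2 + 681.818ms (3/2)
3. 1363.636ms @ 3 + 340.909ms (3/4)
4. 1704.545ms @ 15/4 + 340.909ms (3/4)
5. 2045.455ms @ 9/2 + 681.818ms (3/2)

note 4 onset = 15/4b = 1704.545ms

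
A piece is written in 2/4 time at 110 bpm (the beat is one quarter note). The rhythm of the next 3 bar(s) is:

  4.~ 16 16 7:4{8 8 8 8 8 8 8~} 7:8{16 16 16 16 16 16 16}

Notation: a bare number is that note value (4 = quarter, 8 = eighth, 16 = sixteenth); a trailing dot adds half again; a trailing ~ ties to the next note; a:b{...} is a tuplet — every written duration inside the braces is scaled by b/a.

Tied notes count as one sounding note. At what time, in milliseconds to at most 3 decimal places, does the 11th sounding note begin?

1. 0.0ms @ 0 + 954.545ms (7/4)
2. 954.545ms @ 7/4 + 136.364ms (1/4)
3. 1090.909ms @ 2 + 155.844ms (2/7)
4. 1246.753ms @ 16/7 + 155.844ms (2/7)
5. 1402.597ms @ 18/7 + 155.844ms (2/7)
6. 1558.442ms @ 20/7 + 155.844ms (2/7)
7. 1714.286ms @ 22/7 + 155.844ms (2/7)
8. 1870.13ms @ 24/7 + 155.844ms (2/7)
9. 2025.974ms @ 26/7 + 311.688ms (4/7)
10. 2337.662ms @ 30/7 + 155.844ms (2/7)
11. 2493.506ms @ 32/7 + 155.844ms (2/7)
12. 2649.351ms @ 34/7 + 155.844ms (2/7)
13. 2805.195ms @ 36/7 + 155.844ms (2/7)
14. 2961.039ms @ 38/7 + 155.844ms (2/7)
15. 3116.883ms @ 40/7 + 155.844ms (2/7)

note 11 onset = 32/7b = 2493.506ms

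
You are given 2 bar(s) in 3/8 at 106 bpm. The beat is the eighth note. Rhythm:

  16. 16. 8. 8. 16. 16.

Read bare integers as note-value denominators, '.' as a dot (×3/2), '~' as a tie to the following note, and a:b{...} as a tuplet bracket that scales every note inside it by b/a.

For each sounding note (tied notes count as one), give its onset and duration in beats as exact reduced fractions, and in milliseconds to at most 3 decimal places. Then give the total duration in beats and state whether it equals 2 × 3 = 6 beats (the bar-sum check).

1) 0.0ms=0b +424.528ms=3/4b
2) 424.528ms=3/4b +424.528ms=3/4b
3) 849.057ms=3/2b +849.057ms=3/2b
4) 1698.113ms=3b +849.057ms=3/2b
5) 2547.17ms=9/2b +424.528ms=3/4b
6) 2971.698ms=21/4b +424.528ms=3/4b
Σ=6b of 6 (106bpm 3/8) — PASS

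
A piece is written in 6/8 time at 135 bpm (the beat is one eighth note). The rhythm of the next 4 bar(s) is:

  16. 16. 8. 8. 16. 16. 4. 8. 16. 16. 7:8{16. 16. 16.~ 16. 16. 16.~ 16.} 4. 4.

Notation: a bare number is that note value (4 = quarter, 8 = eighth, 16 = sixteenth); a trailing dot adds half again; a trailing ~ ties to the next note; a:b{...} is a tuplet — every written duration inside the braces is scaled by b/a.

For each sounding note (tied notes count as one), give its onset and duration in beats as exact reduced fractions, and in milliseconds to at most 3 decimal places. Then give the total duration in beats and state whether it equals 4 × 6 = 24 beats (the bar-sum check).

1) 0.0ms=0b +333.333ms=3/4b
2) 333.333ms=3/4b +333.333ms=3/4b
3) 666.667ms=3/2b +666.667ms=3/2b
4) 1333.333ms=3b +666.667ms=3/2b
5) 2000.0ms=9/2b +333.333ms=3/4b
6) 2333.333ms=21/4b +333.333ms=3/4b
7) 2666.667ms=6b +1333.333ms=3b
8) 4000.0ms=9b +666.667ms=3/2b
9) 4666.667ms=21/2b +333.333ms=3/4b
10) 5000.0ms=45/4b +333.333ms=3/4b
11) 5333.333ms=12b +380.952ms=6/7b
12) 5714.286ms=90/7b +380.952ms=6/7b
13) 6095.238ms=96/7b +761.905ms=12/7b
14) 6857.143ms=108/7b +380.952ms=6/7b
15) 7238.095ms=114/7b +761.905ms=12/7b
16) 8000.0ms=18b +1333.333ms=3b
17) 9333.333ms=21b +1333.333ms=3b
Σ=24b of 24 (135bpm 6/8) — PASS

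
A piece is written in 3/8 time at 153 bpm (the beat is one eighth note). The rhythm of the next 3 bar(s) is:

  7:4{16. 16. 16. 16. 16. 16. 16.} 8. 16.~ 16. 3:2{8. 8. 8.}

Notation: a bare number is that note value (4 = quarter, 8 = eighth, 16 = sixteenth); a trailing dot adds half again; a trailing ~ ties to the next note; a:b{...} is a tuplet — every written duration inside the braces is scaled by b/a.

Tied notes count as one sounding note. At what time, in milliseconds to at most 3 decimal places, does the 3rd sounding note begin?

note 3 onset = 6/7b = 336.134ms

1. 0.0ms @ 0 + 168.067ms (3/7)
2. 168.067ms @ 3/7 + 168.067ms (3/7)
3. 336.134ms @ 6/7 + 168.067ms (3/7)
4. 504.202ms @ 9/7 + 168.067ms (3/7)
5. 672.269ms @ 12/7 + 168.067ms (3/7)
6. 840.336ms @ 15/7 + 168.067ms (3/7)
7. 1008.403ms @ 18/7 + 168.067ms (3/7)
8. 1176.471ms @ 3 + 588.235ms (3/2)
9. 1764.706ms @ 9/2 + 588.235ms (3/2)
10. 2352.941ms @ 6 + 392.157ms (1)
11. 2745.098ms @ 7 + 392.157ms (1)
12. 3137.255ms @ 8 + 392.157ms (1)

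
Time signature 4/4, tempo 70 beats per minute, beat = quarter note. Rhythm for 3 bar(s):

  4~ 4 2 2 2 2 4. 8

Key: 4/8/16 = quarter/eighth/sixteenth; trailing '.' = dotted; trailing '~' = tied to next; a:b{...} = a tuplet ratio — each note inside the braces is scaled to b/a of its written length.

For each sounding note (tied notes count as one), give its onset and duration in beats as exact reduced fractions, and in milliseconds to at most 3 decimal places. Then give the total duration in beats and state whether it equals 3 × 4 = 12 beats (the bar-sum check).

1) 0.0ms=0b +1714.286ms=2b
2) 1714.286ms=2b +1714.286ms=2b
3) 3428.571ms=4b +1714.286ms=2b
4) 5142.857ms=6b +1714.286ms=2b
5) 6857.143ms=8b +1714.286ms=2b
6) 8571.429ms=10b +1285.714ms=3/2b
7) 9857.143ms=23/2b +428.571ms=1/2b
Σ=12b of 12 (70bpm 4/4) — PASS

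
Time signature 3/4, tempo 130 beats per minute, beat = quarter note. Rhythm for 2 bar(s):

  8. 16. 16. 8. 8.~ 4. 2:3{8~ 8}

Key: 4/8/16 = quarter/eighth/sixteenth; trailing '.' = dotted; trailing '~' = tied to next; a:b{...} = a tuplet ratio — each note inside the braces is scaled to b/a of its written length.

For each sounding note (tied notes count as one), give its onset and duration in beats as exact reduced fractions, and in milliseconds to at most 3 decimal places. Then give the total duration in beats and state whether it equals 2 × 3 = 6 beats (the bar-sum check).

1) 0.0ms=0b +346.154ms=3/4b
2) 346.154ms=3/4b +173.077ms=3/8b
3) 519.231ms=9/8b +173.077ms=3/8b
4) 692.308ms=3/2b +346.154ms=3/4b
5) 1038.462ms=9/4b +1038.462ms=9/4b
6) 2076.923ms=9/2b +692.308ms=3/2b
Σ=6b of 6 (130bpm 3/4) — PASS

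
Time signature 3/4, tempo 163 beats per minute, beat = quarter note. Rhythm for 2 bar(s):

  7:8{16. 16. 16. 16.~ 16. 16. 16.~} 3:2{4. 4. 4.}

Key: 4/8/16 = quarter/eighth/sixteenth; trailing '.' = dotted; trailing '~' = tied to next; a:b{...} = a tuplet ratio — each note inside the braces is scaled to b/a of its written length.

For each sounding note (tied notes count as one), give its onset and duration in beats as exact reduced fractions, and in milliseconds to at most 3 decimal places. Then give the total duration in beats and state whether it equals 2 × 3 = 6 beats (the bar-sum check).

1) 0.0ms=0b +157.756ms=3/7b
2) 157.756ms=3/7b +157.756ms=3/7b
3) 315.513ms=6/7b +157.756ms=3/7b
4) 473.269ms=9/7b +315.513ms=6/7b
5) 788.782ms=15/7b +157.756ms=3/7b
6) 946.538ms=18/7b +525.855ms=10/7b
7) 1472.393ms=4b +368.098ms=1b
8) 1840.491ms=5b +368.098ms=1b
Σ=6b of 6 (163bpm 3/4) — PASS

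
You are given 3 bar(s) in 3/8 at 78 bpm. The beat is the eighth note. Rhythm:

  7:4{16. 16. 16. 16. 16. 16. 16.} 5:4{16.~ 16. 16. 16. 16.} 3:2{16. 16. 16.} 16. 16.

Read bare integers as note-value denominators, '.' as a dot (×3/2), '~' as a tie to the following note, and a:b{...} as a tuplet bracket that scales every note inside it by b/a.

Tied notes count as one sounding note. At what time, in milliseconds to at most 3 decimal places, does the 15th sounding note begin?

1. 0.0ms @ 0 + 329.67ms (3/7)
2. 329.67ms @ 3/7 + 329.67ms (3/7)
3. 659.341ms @ 6/7 + 329.67ms (3/7)
4. 989.011ms @ 9/7 + 329.67ms (3/7)
5. 1318.681ms @ 12/7 + 329.67ms (3/7)
6. 1648.352ms @ 15/7 + 329.67ms (3/7)
7. 1978.022ms @ 18/7 + 329.67ms (3/7)
8. 2307.692ms @ 3 + 923.077ms (6/5)
9. 3230.769ms @ 21/5 + 461.538ms (3/5)
10. 3692.308ms @ 24/5 + 461.538ms (3/5)
11. 4153.846ms @ 27/5 + 461.538ms (3/5)
12. 4615.385ms @ 6 + 384.615ms (1/2)
13. 5000.0ms @ 13/2 + 384.615ms (1/2)
14. 5384.615ms @ 7 + 384.615ms (1/2)
15. 5769.231ms @ 15/2 + 576.923ms (3/4)
16. 6346.154ms @ 33/4 + 576.923ms (3/4)

note 15 onset = 15/2b = 5769.231ms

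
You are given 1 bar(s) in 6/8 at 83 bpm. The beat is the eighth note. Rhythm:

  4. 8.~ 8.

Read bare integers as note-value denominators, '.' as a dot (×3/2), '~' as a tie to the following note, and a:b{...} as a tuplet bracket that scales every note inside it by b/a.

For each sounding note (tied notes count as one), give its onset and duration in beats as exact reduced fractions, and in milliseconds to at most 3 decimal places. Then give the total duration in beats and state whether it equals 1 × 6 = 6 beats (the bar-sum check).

1) 0.0ms=0b +2168.675ms=3b
2) 2168.675ms=3b +2168.675ms=3b
Σ=6b of 6 (83bpm 6/8) — PASS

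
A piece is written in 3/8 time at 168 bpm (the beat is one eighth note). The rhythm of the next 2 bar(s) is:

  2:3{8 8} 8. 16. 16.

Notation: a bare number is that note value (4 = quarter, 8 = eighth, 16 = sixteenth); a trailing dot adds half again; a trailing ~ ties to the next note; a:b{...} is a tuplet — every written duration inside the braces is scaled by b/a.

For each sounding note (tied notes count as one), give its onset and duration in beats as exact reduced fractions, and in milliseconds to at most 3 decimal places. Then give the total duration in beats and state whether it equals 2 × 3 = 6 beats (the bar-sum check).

1) 0.0ms=0b +535.714ms=3/2b
2) 535.714ms=3/2b +535.714ms=3/2b
3) 1071.429ms=3b +535.714ms=3/2b
4) 1607.143ms=9/2b +267.857ms=3/4b
5) 1875.0ms=21/4b +267.857ms=3/4b
Σ=6b of 6 (168bpm 3/8) — PASS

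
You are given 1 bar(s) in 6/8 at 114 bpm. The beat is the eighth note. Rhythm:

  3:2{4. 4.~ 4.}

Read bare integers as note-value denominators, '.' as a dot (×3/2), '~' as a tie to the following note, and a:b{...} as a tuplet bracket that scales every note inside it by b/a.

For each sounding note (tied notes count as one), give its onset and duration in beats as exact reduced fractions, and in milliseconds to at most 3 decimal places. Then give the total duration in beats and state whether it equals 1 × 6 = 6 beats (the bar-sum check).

1) 0.0ms=0b +1052.632ms=2b
2) 1052.632ms=2b +2105.263ms=4b
Σ=6b of 6 (114bpm 6/8) — PASS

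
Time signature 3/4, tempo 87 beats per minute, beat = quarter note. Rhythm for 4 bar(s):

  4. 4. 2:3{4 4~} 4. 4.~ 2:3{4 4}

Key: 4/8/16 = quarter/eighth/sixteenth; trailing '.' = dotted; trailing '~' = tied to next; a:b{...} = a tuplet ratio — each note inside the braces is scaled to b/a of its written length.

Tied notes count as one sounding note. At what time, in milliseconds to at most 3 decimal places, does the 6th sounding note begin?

1. 0.0ms @ 0 + 1034.483ms (3/2)
2. 1034.483ms @ 3/2 + 1034.483ms (3/2)
3. 2068.966ms @ 3 + 1034.483ms (3/2)
4. 3103.448ms @ 9/2 + 2068.966ms (3)
5. 5172.414ms @ 15/2 + 2068.966ms (3)
6. 7241.379ms @ 21/2 + 1034.483ms (3/2)

note 6 onset = 21/2b = 7241.379ms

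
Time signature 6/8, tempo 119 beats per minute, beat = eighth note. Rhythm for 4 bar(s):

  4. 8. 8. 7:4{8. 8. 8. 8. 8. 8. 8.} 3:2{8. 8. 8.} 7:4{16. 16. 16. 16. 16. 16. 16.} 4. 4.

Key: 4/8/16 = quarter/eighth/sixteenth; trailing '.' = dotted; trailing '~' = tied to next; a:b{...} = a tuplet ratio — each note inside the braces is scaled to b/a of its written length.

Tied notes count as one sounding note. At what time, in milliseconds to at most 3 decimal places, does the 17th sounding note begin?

note 17 onset = 114/7b = 8211.285ms

1. 0.0ms @ 0 + 1512.605ms (3)
2. 1512.605ms @ 3 + 756.303ms (3/2)
3. 2268.908ms @ 9/2 + 756.303ms (3/2)
4. 3025.21ms @ 6 + 432.173ms (6/7)
5. 3457.383ms @ 48/7 + 432.173ms (6/7)
6. 3889.556ms @ 54/7 + 432.173ms (6/7)
7. 4321.729ms @ 60/7 + 432.173ms (6/7)
8. 4753.902ms @ 66/7 + 432.173ms (6/7)
9. 5186.074ms @ 72/7 + 432.173ms (6/7)
10. 5618.247ms @ 78/7 + 432.173ms (6/7)
11. 6050.42ms @ 12 + 504.202ms (1)
12. 6554.622ms @ 13 + 504.202ms (1)
13. 7058.824ms @ 14 + 504.202ms (1)
14. 7563.025ms @ 15 + 216.086ms (3/7)
15. 7779.112ms @ 108/7 + 216.086ms (3/7)
16. 7995.198ms @ 111/7 + 216.086ms (3/7)
17. 8211.285ms @ 114/7 + 216.086ms (3/7)
18. 8427.371ms @ 117/7 + 216.086ms (3/7)
19. 8643.457ms @ 120/7 + 216.086ms (3/7)
20. 8859.544ms @ 123/7 + 216.086ms (3/7)
21. 9075.63ms @ 18 + 1512.605ms (3)
22. 10588.235ms @ 21 + 1512.605ms (3)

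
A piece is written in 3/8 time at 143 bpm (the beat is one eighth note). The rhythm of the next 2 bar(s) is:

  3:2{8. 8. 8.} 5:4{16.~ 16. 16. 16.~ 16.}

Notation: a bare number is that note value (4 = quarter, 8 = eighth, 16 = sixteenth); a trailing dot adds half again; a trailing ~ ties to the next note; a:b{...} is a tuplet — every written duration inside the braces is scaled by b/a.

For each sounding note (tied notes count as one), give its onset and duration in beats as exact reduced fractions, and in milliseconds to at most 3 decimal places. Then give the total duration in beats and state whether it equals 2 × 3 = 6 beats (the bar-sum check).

1) 0.0ms=0b +419.58ms=1b
2) 419.58ms=1b +419.58ms=1b
3) 839.161ms=2b +419.58ms=1b
4) 1258.741ms=3b +503.497ms=6/5b
5) 1762.238ms=21/5b +251.748ms=3/5b
6) 2013.986ms=24/5b +503.497ms=6/5b
Σ=6b of 6 (143bpm 3/8) — PASS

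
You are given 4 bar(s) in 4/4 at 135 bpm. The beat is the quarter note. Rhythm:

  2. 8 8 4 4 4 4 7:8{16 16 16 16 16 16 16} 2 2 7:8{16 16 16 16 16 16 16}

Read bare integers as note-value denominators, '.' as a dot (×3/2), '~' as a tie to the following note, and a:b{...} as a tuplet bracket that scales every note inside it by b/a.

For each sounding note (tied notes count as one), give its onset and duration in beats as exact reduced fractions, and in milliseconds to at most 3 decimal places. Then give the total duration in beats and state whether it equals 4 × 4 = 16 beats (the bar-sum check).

1) 0.0ms=0b +1333.333ms=3b
2) 1333.333ms=3b +222.222ms=1/2b
3) 1555.556ms=7/2b +222.222ms=1/2b
4) 1777.778ms=4b +444.444ms=1b
5) 2222.222ms=5b +444.444ms=1b
6) 2666.667ms=6b +444.444ms=1b
7) 3111.111ms=7b +444.444ms=1b
8) 3555.556ms=8b +126.984ms=2/7b
9) 3682.54ms=58/7b +126.984ms=2/7b
10) 3809.524ms=60/7b +126.984ms=2/7b
11) 3936.508ms=62/7b +126.984ms=2/7b
12) 4063.492ms=64/7b +126.984ms=2/7b
13) 4190.476ms=66/7b +126.984ms=2/7b
14) 4317.46ms=68/7b +126.984ms=2/7b
15) 4444.444ms=10b +888.889ms=2b
16) 5333.333ms=12b +888.889ms=2b
17) 6222.222ms=14b +126.984ms=2/7b
18) 6349.206ms=100/7b +126.984ms=2/7b
19) 6476.19ms=102/7b +126.984ms=2/7b
20) 6603.175ms=104/7b +126.984ms=2/7b
21) 6730.159ms=106/7b +126.984ms=2/7b
22) 6857.143ms=108/7b +126.984ms=2/7b
23) 6984.127ms=110/7b +126.984ms=2/7b
Σ=16b of 16 (135bpm 4/4) — PASS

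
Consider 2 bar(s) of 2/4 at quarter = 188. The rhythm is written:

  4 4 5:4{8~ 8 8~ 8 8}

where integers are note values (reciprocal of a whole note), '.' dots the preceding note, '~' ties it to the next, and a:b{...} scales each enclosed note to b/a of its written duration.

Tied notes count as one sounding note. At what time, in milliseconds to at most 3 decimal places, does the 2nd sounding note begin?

1. 0.0ms @ 0 + 319.149ms (1)
2. 319.149ms @ 1 + 319.149ms (1)
3. 638.298ms @ 2 + 255.319ms (4/5)
4. 893.617ms @ 14/5 + 255.319ms (4/5)
5. 1148.936ms @ 18/5 + 127.66ms (2/5)

note 2 onset = 1b = 319.149ms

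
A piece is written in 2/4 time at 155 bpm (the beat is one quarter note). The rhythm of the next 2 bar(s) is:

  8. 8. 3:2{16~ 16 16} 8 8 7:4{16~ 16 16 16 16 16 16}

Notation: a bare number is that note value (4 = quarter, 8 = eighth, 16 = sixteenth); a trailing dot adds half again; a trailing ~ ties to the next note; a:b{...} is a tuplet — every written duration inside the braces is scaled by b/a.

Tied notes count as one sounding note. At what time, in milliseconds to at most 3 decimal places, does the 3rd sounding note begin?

note 3 onset = 3/2b = 580.645ms

1. 0.0ms @ 0 + 290.323ms (3/4)
2. 290.323ms @ 3/4 + 290.323ms (3/4)
3. 580.645ms @ 3/2 + 129.032ms (1/3)
4. 709.677ms @ 11/6 + 64.516ms (1/6)
5. 774.194ms @ 2 + 193.548ms (1/2)
6. 967.742ms @ 5/2 + 193.548ms (1/2)
7. 1161.29ms @ 3 + 110.599ms (2/7)
8. 1271.889ms @ 23/7 + 55.3ms (1/7)
9. 1327.189ms @ 24/7 + 55.3ms (1/7)
10. 1382.488ms @ 25/7 + 55.3ms (1/7)
11. 1437.788ms @ 26/7 + 55.3ms (1/7)
12. 1493.088ms @ 27/7 + 55.3ms (1/7)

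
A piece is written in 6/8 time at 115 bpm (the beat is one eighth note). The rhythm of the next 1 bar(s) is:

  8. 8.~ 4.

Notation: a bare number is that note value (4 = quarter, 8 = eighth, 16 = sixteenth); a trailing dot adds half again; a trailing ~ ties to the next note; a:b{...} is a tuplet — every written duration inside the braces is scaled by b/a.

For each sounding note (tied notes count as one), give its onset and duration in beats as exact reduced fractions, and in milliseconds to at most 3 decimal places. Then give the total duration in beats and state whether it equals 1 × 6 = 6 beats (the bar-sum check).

1) 0.0ms=0b +782.609ms=3/2b
2) 782.609ms=3/2b +2347.826ms=9/2b
Σ=6b of 6 (115bpm 6/8) — PASS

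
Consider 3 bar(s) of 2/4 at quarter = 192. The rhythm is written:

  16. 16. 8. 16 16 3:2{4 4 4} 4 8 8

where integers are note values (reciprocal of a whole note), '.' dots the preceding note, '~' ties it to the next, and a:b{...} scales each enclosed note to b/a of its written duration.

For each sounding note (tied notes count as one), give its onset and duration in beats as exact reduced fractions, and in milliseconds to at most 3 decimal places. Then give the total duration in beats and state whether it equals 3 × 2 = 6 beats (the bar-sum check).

1) 0.0ms=0b +117.188ms=3/8b
2) 117.188ms=3/8b +117.188ms=3/8b
3) 234.375ms=3/4b +234.375ms=3/4b
4) 468.75ms=3/2b +78.125ms=1/4b
5) 546.875ms=7/4b +78.125ms=1/4b
6) 625.0ms=2b +208.333ms=2/3b
7) 833.333ms=8/3b +208.333ms=2/3b
8) 1041.667ms=10/3b +208.333ms=2/3b
9) 1250.0ms=4b +312.5ms=1b
10) 1562.5ms=5b +156.25ms=1/2b
11) 1718.75ms=11/2b +156.25ms=1/2b
Σ=6b of 6 (192bpm 2/4) — PASS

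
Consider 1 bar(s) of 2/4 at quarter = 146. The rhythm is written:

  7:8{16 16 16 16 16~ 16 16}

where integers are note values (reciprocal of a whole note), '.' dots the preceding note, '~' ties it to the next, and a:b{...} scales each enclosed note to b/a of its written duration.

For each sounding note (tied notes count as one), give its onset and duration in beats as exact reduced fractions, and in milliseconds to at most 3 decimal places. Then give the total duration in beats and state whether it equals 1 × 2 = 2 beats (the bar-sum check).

1) 0.0ms=0b +117.417ms=2/7b
2) 117.417ms=2/7b +117.417ms=2/7b
3) 234.834ms=4/7b +117.417ms=2/7b
4) 352.25ms=6/7b +117.417ms=2/7b
5) 469.667ms=8/7b +234.834ms=4/7b
6) 704.501ms=12/7b +117.417ms=2/7b
Σ=2b of 2 (146bpm 2/4) — PASS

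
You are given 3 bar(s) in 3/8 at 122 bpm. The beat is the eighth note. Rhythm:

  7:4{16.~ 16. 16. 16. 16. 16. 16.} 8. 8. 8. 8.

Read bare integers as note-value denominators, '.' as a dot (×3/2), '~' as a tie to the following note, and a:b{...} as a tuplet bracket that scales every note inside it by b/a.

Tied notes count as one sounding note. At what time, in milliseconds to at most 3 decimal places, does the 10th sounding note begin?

note 10 onset = 15/2b = 3688.525ms

1. 0.0ms @ 0 + 421.546ms (6/7)
2. 421.546ms @ 6/7 + 210.773ms (3/7)
3. 632.319ms @ 9/7 + 210.773ms (3/7)
4. 843.091ms @ 12/7 + 210.773ms (3/7)
5. 1053.864ms @ 15/7 + 210.773ms (3/7)
6. 1264.637ms @ 18/7 + 210.773ms (3/7)
7. 1475.41ms @ 3 + 737.705ms (3/2)
8. 2213.115ms @ 9/2 + 737.705ms (3/2)
9. 2950.82ms @ 6 + 737.705ms (3/2)
10. 3688.525ms @ 15/2 + 737.705ms (3/2)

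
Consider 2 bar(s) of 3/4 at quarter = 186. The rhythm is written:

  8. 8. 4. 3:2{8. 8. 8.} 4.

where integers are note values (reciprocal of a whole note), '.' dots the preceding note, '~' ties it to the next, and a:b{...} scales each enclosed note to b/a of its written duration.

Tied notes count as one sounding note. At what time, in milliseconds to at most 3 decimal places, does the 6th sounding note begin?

note 6 onset = 4b = 1290.323ms

1. 0.0ms @ 0 + 241.935ms (3/4)
2. 241.935ms @ 3/4 + 241.935ms (3/4)
3. 483.871ms @ 3/2 + 483.871ms (3/2)
4. 967.742ms @ 3 + 161.29ms (1/2)
5. 1129.032ms @ 7/2 + 161.29ms (1/2)
6. 1290.323ms @ 4 + 161.29ms (1/2)
7. 1451.613ms @ 9/2 + 483.871ms (3/2)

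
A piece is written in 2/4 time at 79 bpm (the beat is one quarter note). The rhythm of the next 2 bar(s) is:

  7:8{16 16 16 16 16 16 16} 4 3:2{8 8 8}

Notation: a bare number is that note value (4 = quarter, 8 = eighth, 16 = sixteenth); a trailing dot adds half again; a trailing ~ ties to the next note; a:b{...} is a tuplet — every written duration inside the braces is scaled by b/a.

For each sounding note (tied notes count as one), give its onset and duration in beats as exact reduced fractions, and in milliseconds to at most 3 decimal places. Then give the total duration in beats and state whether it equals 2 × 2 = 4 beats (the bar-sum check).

1) 0.0ms=0b +216.998ms=2/7b
2) 216.998ms=2/7b +216.998ms=2/7b
3) 433.996ms=4/7b +216.998ms=2/7b
4) 650.995ms=6/7b +216.998ms=2/7b
5) 867.993ms=8/7b +216.998ms=2/7b
6) 1084.991ms=10/7b +216.998ms=2/7b
7) 1301.989ms=12/7b +216.998ms=2/7b
8) 1518.987ms=2b +759.494ms=1b
9) 2278.481ms=3b +253.165ms=1/3b
10) 2531.646ms=10/3b +253.165ms=1/3b
11) 2784.81ms=11/3b +253.165ms=1/3b
Σ=4b of 4 (79bpm 2/4) — PASS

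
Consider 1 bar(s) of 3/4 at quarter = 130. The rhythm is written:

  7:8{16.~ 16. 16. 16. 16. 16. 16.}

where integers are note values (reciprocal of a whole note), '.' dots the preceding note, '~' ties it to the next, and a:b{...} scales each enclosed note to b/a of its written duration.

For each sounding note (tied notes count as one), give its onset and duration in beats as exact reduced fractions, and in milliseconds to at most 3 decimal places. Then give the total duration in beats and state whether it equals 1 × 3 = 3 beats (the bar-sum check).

1) 0.0ms=0b +395.604ms=6/7b
2) 395.604ms=6/7b +197.802ms=3/7b
3) 593.407ms=9/7b +197.802ms=3/7b
4) 791.209ms=12/7b +197.802ms=3/7b
5) 989.011ms=15/7b +197.802ms=3/7b
6) 1186.813ms=18/7b +197.802ms=3/7b
Σ=3b of 3 (130bpm 3/4) — PASS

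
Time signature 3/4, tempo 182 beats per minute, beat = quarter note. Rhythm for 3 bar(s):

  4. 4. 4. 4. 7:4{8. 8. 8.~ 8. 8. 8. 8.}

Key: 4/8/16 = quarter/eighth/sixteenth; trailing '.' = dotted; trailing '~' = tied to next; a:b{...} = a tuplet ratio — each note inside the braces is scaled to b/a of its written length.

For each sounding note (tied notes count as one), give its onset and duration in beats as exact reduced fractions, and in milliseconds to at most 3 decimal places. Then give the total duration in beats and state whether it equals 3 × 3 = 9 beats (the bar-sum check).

1) 0.0ms=0b +494.505ms=3/2b
2) 494.505ms=3/2b +494.505ms=3/2b
3) 989.011ms=3b +494.505ms=3/2b
4) 1483.516ms=9/2b +494.505ms=3/2b
5) 1978.022ms=6b +141.287ms=3/7b
6) 2119.309ms=45/7b +141.287ms=3/7b
7) 2260.597ms=48/7b +282.575ms=6/7b
8) 2543.171ms=54/7b +141.287ms=3/7b
9) 2684.458ms=57/7b +141.287ms=3/7b
10) 2825.746ms=60/7b +141.287ms=3/7b
Σ=9b of 9 (182bpm 3/4) — PASS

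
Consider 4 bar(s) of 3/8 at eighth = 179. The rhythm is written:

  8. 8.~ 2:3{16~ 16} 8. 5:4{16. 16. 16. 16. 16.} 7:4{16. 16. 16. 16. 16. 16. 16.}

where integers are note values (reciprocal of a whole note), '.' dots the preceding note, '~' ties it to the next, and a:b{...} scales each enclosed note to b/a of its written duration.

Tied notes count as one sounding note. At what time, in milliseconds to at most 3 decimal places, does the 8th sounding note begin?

note 8 onset = 42/5b = 2815.642ms

1. 0.0ms @ 0 + 502.793ms (3/2)
2. 502.793ms @ 3/2 + 1005.587ms (3)
3. 1508.38ms @ 9/2 + 502.793ms (3/2)
4. 2011.173ms @ 6 + 201.117ms (3/5)
5. 2212.291ms @ 33/5 + 201.117ms (3/5)
6. 2413.408ms @ 36/5 + 201.117ms (3/5)
7. 2614.525ms @ 39/5 + 201.117ms (3/5)
8. 2815.642ms @ 42/5 + 201.117ms (3/5)
9. 3016.76ms @ 9 + 143.655ms (3/7)
10. 3160.415ms @ 66/7 + 143.655ms (3/7)
11. 3304.07ms @ 69/7 + 143.655ms (3/7)
12. 3447.725ms @ 72/7 + 143.655ms (3/7)
13. 3591.381ms @ 75/7 + 143.655ms (3/7)
14. 3735.036ms @ 78/7 + 143.655ms (3/7)
15. 3878.691ms @ 81/7 + 143.655ms (3/7)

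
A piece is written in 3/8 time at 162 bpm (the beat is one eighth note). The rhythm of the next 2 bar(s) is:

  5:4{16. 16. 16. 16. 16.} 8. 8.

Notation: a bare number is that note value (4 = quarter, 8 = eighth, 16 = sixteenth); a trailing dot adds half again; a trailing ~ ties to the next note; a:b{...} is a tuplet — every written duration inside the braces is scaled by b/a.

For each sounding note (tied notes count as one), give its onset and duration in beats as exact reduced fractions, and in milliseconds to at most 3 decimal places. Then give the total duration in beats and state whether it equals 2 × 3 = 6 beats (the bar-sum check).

1) 0.0ms=0b +222.222ms=3/5b
2) 222.222ms=3/5b +222.222ms=3/5b
3) 444.444ms=6/5b +222.222ms=3/5b
4) 666.667ms=9/5b +222.222ms=3/5b
5) 888.889ms=12/5b +222.222ms=3/5b
6) 1111.111ms=3b +555.556ms=3/2b
7) 1666.667ms=9/2b +555.556ms=3/2b
Σ=6b of 6 (162bpm 3/8) — PASS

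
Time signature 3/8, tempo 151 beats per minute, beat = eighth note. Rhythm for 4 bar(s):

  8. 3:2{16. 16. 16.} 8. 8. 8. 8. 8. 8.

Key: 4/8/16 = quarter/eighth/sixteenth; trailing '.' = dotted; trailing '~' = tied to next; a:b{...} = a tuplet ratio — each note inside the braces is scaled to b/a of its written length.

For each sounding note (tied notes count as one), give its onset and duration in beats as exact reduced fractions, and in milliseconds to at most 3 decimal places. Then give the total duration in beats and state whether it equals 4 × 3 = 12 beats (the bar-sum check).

1) 0.0ms=0b +596.026ms=3/2b
2) 596.026ms=3/2b +198.675ms=1/2b
3) 794.702ms=2b +198.675ms=1/2b
4) 993.377ms=5/2b +198.675ms=1/2b
5) 1192.053ms=3b +596.026ms=3/2b
6) 1788.079ms=9/2b +596.026ms=3/2b
7) 2384.106ms=6b +596.026ms=3/2b
8) 2980.132ms=15/2b +596.026ms=3/2b
9) 3576.159ms=9b +596.026ms=3/2b
10) 4172.185ms=21/2b +596.026ms=3/2b
Σ=12b of 12 (151bpm 3/8) — PASS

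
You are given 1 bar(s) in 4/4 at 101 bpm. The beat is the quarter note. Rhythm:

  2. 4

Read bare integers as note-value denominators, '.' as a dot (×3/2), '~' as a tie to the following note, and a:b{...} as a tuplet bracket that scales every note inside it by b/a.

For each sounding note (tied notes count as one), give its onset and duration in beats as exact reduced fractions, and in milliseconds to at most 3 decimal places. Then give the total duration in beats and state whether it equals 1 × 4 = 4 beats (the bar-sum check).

1) 0.0ms=0b +1782.178ms=3b
2) 1782.178ms=3b +594.059ms=1b
Σ=4b of 4 (101bpm 4/4) — PASS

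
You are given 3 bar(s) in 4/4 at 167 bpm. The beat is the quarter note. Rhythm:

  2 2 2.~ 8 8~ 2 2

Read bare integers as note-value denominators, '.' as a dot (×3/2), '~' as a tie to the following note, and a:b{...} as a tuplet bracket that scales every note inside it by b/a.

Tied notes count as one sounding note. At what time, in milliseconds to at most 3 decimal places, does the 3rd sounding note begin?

note 3 onset = 4b = 1437.126ms

1. 0.0ms @ 0 + 718.563ms (2)
2. 718.563ms @ 2 + 718.563ms (2)
3. 1437.126ms @ 4 + 1257.485ms (7/2)
4. 2694.611ms @ 15/2 + 898.204ms (5/2)
5. 3592.814ms @ 10 + 718.563ms (2)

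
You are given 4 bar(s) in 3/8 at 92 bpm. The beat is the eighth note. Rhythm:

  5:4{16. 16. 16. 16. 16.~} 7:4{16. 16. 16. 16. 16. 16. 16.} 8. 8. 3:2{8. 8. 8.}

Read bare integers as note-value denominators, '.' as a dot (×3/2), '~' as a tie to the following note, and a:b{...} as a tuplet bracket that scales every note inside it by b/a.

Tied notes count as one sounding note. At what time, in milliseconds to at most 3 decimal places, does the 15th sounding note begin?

1. 0.0ms @ 0 + 391.304ms (3/5)
2. 391.304ms @ 3/5 + 391.304ms (3/5)
3. 782.609ms @ 6/5 + 391.304ms (3/5)
4. 1173.913ms @ 9/5 + 391.304ms (3/5)
5. 1565.217ms @ 12/5 + 670.807ms (36/35)
6. 2236.025ms @ 24/7 + 279.503ms (3/7)
7. 2515.528ms @ 27/7 + 279.503ms (3/7)
8. 2795.031ms @ 30/7 + 279.503ms (3/7)
9. 3074.534ms @ 33/7 + 279.503ms (3/7)
10. 3354.037ms @ 36/7 + 279.503ms (3/7)
11. 3633.54ms @ 39/7 + 279.503ms (3/7)
12. 3913.043ms @ 6 + 978.261ms (3/2)
13. 4891.304ms @ 15/2 + 978.261ms (3/2)
14. 5869.565ms @ 9 + 652.174ms (1)
15. 6521.739ms @ 10 + 652.174ms (1)
16. 7173.913ms @ 11 + 652.174ms (1)

note 15 onset = 10b = 6521.739ms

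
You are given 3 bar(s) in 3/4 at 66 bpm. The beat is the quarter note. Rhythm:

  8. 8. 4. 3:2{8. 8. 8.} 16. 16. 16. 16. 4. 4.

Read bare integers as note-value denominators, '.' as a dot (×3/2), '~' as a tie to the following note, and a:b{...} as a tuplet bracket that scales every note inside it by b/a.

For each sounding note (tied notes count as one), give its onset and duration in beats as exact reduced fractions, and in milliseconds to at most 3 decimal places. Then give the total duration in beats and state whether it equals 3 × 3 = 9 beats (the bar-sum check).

1) 0.0ms=0b +681.818ms=3/4b
2) 681.818ms=3/4b +681.818ms=3/4b
3) 1363.636ms=3/2b +1363.636ms=3/2b
4) 2727.273ms=3b +454.545ms=1/2b
5) 3181.818ms=7/2b +454.545ms=1/2b
6) 3636.364ms=4b +454.545ms=1/2b
7) 4090.909ms=9/2b +340.909ms=3/8b
8) 4431.818ms=39/8b +340.909ms=3/8b
9) 4772.727ms=21/4b +340.909ms=3/8b
10) 5113.636ms=45/8b +340.909ms=3/8b
11) 5454.545ms=6b +1363.636ms=3/2b
12) 6818.182ms=15/2b +1363.636ms=3/2b
Σ=9b of 9 (66bpm 3/4) — PASS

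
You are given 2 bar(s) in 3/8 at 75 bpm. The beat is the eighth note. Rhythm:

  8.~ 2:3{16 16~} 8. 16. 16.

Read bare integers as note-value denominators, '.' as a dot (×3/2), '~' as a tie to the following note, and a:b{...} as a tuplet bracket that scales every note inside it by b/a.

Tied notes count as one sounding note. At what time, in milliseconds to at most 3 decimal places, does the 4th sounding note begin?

note 4 onset = 21/4b = 4200.0ms

1. 0.0ms @ 0 + 1800.0ms (9/4)
2. 1800.0ms @ 9/4 + 1800.0ms (9/4)
3. 3600.0ms @ 9/2 + 600.0ms (3/4)
4. 4200.0ms @ 21/4 + 600.0ms (3/4)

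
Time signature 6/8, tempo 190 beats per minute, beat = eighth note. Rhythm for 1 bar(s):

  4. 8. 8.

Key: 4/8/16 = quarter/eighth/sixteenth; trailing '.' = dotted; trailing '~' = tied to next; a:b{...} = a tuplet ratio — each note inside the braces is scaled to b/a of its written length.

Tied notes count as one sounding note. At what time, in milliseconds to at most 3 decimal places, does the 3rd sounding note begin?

1. 0.0ms @ 0 + 947.368ms (3)
2. 947.368ms @ 3 + 473.684ms (3/2)
3. 1421.053ms @ 9/2 + 473.684ms (3/2)

note 3 onset = 9/2b = 1421.053ms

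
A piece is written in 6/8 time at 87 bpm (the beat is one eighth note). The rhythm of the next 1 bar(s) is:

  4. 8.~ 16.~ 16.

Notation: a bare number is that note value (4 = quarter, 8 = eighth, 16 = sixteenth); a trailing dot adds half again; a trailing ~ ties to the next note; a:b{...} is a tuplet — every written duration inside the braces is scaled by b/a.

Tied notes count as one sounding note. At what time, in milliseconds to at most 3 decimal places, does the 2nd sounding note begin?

1. 0.0ms @ 0 + 2068.966ms (3)
2. 2068.966ms @ 3 + 2068.966ms (3)

note 2 onset = 3b = 2068.966ms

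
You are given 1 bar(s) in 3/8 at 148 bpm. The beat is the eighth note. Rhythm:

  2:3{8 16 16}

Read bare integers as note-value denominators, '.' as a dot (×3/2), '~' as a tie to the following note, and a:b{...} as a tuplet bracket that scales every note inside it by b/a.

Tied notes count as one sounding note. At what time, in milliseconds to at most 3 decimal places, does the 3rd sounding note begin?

1. 0.0ms @ 0 + 608.108ms (3/2)
2. 608.108ms @ 3/2 + 304.054ms (3/4)
3. 912.162ms @ 9/4 + 304.054ms (3/4)

note 3 onset = 9/4b = 912.162ms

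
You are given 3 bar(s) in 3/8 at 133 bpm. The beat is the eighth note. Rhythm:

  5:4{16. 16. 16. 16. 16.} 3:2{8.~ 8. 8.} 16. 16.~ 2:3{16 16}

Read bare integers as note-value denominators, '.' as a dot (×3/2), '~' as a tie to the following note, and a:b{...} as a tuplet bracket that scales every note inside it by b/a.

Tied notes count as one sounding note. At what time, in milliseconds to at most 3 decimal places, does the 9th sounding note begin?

note 9 onset = 27/4b = 3045.113ms

1. 0.0ms @ 0 + 270.677ms (3/5)
2. 270.677ms @ 3/5 + 270.677ms (3/5)
3. 541.353ms @ 6/5 + 270.677ms (3/5)
4. 812.03ms @ 9/5 + 270.677ms (3/5)
5. 1082.707ms @ 12/5 + 270.677ms (3/5)
6. 1353.383ms @ 3 + 902.256ms (2)
7. 2255.639ms @ 5 + 451.128ms (1)
8. 2706.767ms @ 6 + 338.346ms (3/4)
9. 3045.113ms @ 27/4 + 676.692ms (3/2)
10. 3721.805ms @ 33/4 + 338.346ms (3/4)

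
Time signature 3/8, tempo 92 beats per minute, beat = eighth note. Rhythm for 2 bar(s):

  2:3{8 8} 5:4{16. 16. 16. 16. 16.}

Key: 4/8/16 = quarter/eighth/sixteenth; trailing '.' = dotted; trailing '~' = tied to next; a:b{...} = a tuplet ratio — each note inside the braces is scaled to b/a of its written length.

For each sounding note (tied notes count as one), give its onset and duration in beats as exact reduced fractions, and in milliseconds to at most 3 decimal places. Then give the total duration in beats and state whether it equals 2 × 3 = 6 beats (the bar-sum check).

1) 0.0ms=0b +978.261ms=3/2b
2) 978.261ms=3/2b +978.261ms=3/2b
3) 1956.522ms=3b +391.304ms=3/5b
4) 2347.826ms=18/5b +391.304ms=3/5b
5) 2739.13ms=21/5b +391.304ms=3/5b
6) 3130.435ms=24/5b +391.304ms=3/5b
7) 3521.739ms=27/5b +391.304ms=3/5b
Σ=6b of 6 (92bpm 3/8) — PASS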